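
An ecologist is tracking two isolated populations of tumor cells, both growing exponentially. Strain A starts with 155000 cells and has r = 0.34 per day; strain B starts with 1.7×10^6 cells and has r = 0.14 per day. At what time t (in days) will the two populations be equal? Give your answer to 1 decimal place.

12.0 days

Set 155000·e^(0.34t) = 1.7×10^6·e^(0.14t).
e^((0.34 − 0.14)t) = 1.7×10^6/155000 → e^(0.2·t) = 10.968.
0.2·t = ln(10.968) = 2.395, so t = 2.395/0.2 = 11.975.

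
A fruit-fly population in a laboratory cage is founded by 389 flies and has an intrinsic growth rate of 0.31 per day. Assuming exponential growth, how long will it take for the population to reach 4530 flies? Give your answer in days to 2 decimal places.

Set N₀·e^(rt) = 4530: e^(0.31·t) = 4530/389 = 11.645.
0.31·t = ln(11.645) = 2.4549, so t = 2.4549/0.31 = 7.919.

7.92 days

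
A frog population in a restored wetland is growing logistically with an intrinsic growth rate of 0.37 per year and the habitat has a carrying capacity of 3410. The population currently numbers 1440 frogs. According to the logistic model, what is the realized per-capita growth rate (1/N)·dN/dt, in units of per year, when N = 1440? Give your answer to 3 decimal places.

(1/N)·dN/dt = r(1 − N/K) = 0.37 × (1 − 1440/3410).
= 0.37 × 0.57771 = 0.21375.

0.214 per year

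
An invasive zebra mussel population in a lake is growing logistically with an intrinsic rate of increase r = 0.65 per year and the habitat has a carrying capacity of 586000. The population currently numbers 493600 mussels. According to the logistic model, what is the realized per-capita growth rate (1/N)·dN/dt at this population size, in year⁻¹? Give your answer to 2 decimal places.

0.10 per year

(1/N)·dN/dt = r(1 − N/K) = 0.65 × (1 − 493600/586000).
= 0.65 × 0.15768 = 0.10249.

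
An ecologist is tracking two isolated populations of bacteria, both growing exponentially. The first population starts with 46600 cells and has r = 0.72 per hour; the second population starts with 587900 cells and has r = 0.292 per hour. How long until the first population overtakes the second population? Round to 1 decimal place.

Set 46600·e^(0.72t) = 587900·e^(0.292t).
e^((0.72 − 0.292)t) = 587900/46600 → e^(0.428·t) = 12.616.
0.428·t = ln(12.616) = 2.535, so t = 2.535/0.428 = 5.9228.

5.9 hours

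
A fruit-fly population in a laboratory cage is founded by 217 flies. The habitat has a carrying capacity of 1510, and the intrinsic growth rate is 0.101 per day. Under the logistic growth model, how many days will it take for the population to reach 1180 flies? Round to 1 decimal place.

A = (K − N₀)/N₀ = (1510 − 217)/217 = 5.9585.
Solve 1510/(1 + 5.9585·e^(−0.101t)) = 1180: 1 + 5.9585·e^(−0.101t) = 1.2797, so e^(−0.101t) = 0.0469346.
−0.101·t = ln(0.0469346) = -3.059, so t = 3.059/0.101 = 30.287.

30.3 days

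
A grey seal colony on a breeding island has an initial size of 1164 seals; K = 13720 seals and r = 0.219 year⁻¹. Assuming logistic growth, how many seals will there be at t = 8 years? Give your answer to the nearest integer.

A = (K − N₀)/N₀ = (13720 − 1164)/1164 = 10.787.
N(t) = K/(1 + A·e^(−rt)) = 13720/(1 + 10.787×e^(−0.219×8)).
e^(−1.752) = 0.17343; denominator = 1 + 10.787×0.17343 = 2.8707.
N = 13720/2.8707 = 4779.25.

4779 seals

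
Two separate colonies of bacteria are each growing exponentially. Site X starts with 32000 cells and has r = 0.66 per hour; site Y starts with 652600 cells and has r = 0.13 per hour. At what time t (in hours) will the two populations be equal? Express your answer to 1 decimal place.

5.7 hours

Set 32000·e^(0.66t) = 652600·e^(0.13t).
e^((0.66 − 0.13)t) = 652600/32000 → e^(0.53·t) = 20.394.
0.53·t = ln(20.394) = 3.0152, so t = 3.0152/0.53 = 5.6891.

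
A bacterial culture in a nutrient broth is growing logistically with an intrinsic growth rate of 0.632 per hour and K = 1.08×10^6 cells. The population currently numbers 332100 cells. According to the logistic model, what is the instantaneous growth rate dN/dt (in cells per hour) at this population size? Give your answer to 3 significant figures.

145000 cells per hour

dN/dt = rN(1 − N/K) = 0.632 × 332100 × (1 − 332100/1.08×10^6).
1 − 332100/1.08×10^6 = 0.6925; dN/dt = 0.632 × 332100 × 0.6925 = 1.45347×10^5.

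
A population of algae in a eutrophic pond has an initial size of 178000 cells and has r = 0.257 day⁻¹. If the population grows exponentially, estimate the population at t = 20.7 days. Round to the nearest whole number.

N(t) = N₀·e^(rt) = 178000 × e^(0.257×20.7) = 178000 × e^5.32.
e^5.32 ≈ 204.36, so N ≈ 178000 × 204.36 = 3.637669×10^7.

36376693 cells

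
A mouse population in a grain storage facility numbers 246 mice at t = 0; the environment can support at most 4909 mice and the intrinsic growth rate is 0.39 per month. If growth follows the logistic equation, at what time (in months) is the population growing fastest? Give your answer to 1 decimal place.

7.5 months

Logistic growth is fastest at N = K/2 = 2454.5.
A = (K − N₀)/N₀ = 18.955. Set K/(1 + A·e^(−rt)) = K/2 → A·e^(−rt) = 1.
e^(−0.39t) = 1/18.955 = 0.0527557, so t = ln(18.955)/0.39 = 2.9421/0.39 = 7.5438.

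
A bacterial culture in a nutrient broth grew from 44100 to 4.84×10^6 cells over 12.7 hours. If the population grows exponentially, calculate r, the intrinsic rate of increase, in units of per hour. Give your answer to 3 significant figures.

From N(t) = N₀·e^(rt): e^(r·12.7) = 4.84×10^6/44100 = 109.75.
r·12.7 = ln(109.75) = 4.6982, so r = 4.6982/12.7 = 0.36994.

0.370 per hour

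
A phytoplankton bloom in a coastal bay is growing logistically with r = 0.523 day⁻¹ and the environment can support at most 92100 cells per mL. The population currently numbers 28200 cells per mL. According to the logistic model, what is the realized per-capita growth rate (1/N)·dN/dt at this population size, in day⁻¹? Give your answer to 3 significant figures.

0.363 per day

(1/N)·dN/dt = r(1 − N/K) = 0.523 × (1 − 28200/92100).
= 0.523 × 0.69381 = 0.36286.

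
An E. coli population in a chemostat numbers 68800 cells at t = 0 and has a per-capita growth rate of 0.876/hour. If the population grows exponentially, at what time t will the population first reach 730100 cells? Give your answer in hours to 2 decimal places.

Set N₀·e^(rt) = 730100: e^(0.876·t) = 730100/68800 = 10.612.
0.876·t = ln(10.612) = 2.362, so t = 2.362/0.876 = 2.6963.

2.70 hours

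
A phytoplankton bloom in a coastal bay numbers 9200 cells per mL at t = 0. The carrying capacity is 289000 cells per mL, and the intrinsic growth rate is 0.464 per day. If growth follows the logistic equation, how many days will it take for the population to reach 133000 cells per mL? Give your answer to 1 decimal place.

A = (K − N₀)/N₀ = (289000 − 9200)/9200 = 30.413.
Solve 289000/(1 + 30.413·e^(−0.464t)) = 133000: 1 + 30.413·e^(−0.464t) = 2.1729, so e^(−0.464t) = 0.0385668.
−0.464·t = ln(0.0385668) = -3.2554, so t = 3.2554/0.464 = 7.0159.

7.0 days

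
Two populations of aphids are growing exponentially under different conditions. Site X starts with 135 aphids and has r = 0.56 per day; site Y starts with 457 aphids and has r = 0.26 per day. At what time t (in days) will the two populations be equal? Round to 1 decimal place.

4.1 days

Set 135·e^(0.56t) = 457·e^(0.26t).
e^((0.56 − 0.26)t) = 457/135 → e^(0.3·t) = 3.3852.
0.3·t = ln(3.3852) = 1.2194, so t = 1.2194/0.3 = 4.0647.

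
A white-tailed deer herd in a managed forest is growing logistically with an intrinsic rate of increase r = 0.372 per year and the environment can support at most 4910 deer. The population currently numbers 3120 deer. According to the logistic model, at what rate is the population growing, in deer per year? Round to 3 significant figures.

dN/dt = rN(1 − N/K) = 0.372 × 3120 × (1 − 3120/4910).
1 − 3120/4910 = 0.36456; dN/dt = 0.372 × 3120 × 0.36456 = 423.13.

423 deer per year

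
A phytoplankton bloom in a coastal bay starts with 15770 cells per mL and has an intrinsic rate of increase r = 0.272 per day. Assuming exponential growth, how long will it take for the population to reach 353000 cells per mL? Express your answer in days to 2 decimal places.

Set N₀·e^(rt) = 353000: e^(0.272·t) = 353000/15770 = 22.384.
0.272·t = ln(22.384) = 3.1084, so t = 3.1084/0.272 = 11.428.

11.43 days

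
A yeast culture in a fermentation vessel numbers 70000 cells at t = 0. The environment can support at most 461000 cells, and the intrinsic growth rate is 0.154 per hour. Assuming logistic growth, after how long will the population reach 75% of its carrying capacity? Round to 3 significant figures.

A = (K − N₀)/N₀ = (461000 − 70000)/70000 = 5.5857.
Solve 461000/(1 + 5.5857·e^(−0.154t)) = 345750: 1 + 5.5857·e^(−0.154t) = 1.3333, so e^(−0.154t) = 0.059676.
−0.154·t = ln(0.059676) = -2.8188, so t = 2.8188/0.154 = 18.304.

18.3 hours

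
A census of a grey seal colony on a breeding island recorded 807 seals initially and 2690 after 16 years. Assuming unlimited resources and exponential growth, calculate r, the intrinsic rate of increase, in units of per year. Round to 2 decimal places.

0.08 per year

From N(t) = N₀·e^(rt): e^(r·16) = 2690/807 = 3.3333.
r·16 = ln(3.3333) = 1.204, so r = 1.204/16 = 0.075248.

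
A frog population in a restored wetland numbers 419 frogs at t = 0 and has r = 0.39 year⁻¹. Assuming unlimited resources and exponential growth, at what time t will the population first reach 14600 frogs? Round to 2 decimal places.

9.10 years

Set N₀·e^(rt) = 14600: e^(0.39·t) = 14600/419 = 34.845.
0.39·t = ln(34.845) = 3.5509, so t = 3.5509/0.39 = 9.1049.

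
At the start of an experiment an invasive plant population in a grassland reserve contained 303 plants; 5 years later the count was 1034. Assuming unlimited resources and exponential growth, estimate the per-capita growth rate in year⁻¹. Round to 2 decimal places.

0.25 per year

From N(t) = N₀·e^(rt): e^(r·5) = 1034/303 = 3.4125.
r·5 = ln(3.4125) = 1.2275, so r = 1.2275/5 = 0.24549.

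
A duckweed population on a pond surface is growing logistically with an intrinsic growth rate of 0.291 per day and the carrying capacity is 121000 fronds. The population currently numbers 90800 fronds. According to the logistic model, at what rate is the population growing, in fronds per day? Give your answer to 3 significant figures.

dN/dt = rN(1 − N/K) = 0.291 × 90800 × (1 − 90800/121000).
1 − 90800/121000 = 0.24959; dN/dt = 0.291 × 90800 × 0.24959 = 6594.8.

6590 fronds per day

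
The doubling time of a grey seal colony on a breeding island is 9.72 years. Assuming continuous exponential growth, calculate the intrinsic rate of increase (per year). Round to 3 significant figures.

r = ln(2)/t_d = 0.6931/9.72 = 0.071311.

0.0713 per year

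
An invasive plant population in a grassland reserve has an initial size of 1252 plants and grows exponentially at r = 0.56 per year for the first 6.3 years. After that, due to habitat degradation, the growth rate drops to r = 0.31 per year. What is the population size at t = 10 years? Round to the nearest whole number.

Phase 1: N(6.3) = 1252·e^(0.56×6.3) = 1252·e^3.528 = 42637.8.
Phase 2 runs for 10 − 6.3 = 3.7 years at r = 0.31.
N(10) = 42637.8·e^(0.31×3.7) = 42637.8·e^1.147 = 134255.

134255 plants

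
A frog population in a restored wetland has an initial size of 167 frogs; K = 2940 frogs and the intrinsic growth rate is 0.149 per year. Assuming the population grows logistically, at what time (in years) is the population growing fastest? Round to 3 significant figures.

Logistic growth is fastest at N = K/2 = 1470.
A = (K − N₀)/N₀ = 16.605. Set K/(1 + A·e^(−rt)) = K/2 → A·e^(−rt) = 1.
e^(−0.149t) = 1/16.605 = 0.0602236, so t = ln(16.605)/0.149 = 2.8097/0.149 = 18.857.

18.9 years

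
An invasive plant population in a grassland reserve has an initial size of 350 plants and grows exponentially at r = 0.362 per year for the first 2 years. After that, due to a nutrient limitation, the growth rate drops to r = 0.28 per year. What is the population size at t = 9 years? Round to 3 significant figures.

Phase 1: N(2) = 350·e^(0.362×2) = 350·e^0.724 = 721.934.
Phase 2 runs for 9 − 2 = 7 years at r = 0.28.
N(9) = 721.934·e^(0.28×7) = 721.934·e^1.96 = 5125.24.

5130 plants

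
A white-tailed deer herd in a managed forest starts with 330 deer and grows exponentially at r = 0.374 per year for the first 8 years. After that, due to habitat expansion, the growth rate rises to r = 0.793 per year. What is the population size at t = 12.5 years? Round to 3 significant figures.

Phase 1: N(8) = 330·e^(0.374×8) = 330·e^2.992 = 6575.41.
Phase 2 runs for 12.5 − 8 = 4.5 years at r = 0.793.
N(12.5) = 6575.41·e^(0.793×4.5) = 6575.41·e^3.569 = 233186.

233000 deer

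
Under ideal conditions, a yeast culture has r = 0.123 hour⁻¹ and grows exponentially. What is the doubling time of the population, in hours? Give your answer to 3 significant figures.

5.64 hours

Doubling time t_d = ln(2)/r = 0.6931/0.123 = 5.6353.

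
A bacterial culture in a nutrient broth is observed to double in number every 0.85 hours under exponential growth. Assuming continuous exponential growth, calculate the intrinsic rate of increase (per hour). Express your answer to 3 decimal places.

0.815 per hour

r = ln(2)/t_d = 0.6931/0.85 = 0.81547.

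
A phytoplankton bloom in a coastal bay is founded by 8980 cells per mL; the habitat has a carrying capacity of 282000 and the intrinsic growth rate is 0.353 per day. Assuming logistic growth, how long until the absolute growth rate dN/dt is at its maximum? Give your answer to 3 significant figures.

9.67 days

Logistic growth is fastest at N = K/2 = 141000.
A = (K − N₀)/N₀ = 30.403. Set K/(1 + A·e^(−rt)) = K/2 → A·e^(−rt) = 1.
e^(−0.353t) = 1/30.403 = 0.0328914, so t = ln(30.403)/0.353 = 3.4145/0.353 = 9.6729.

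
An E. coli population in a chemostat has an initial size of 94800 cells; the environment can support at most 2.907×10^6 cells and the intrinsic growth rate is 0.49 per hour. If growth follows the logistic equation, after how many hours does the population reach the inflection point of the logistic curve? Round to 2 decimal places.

6.92 hours

Logistic growth is fastest at N = K/2 = 1.4535×10^6.
A = (K − N₀)/N₀ = 29.665. Set K/(1 + A·e^(−rt)) = K/2 → A·e^(−rt) = 1.
e^(−0.49t) = 1/29.665 = 0.0337103, so t = ln(29.665)/0.49 = 3.39/0.49 = 6.9183.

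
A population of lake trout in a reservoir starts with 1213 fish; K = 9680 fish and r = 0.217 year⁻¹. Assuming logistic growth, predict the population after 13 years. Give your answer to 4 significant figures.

6838 fish

A = (K − N₀)/N₀ = (9680 − 1213)/1213 = 6.9802.
N(t) = K/(1 + A·e^(−rt)) = 9680/(1 + 6.9802×e^(−0.217×13)).
e^(−2.821) = 0.059546; denominator = 1 + 6.9802×0.059546 = 1.4156.
N = 9680/1.4156 = 6837.87.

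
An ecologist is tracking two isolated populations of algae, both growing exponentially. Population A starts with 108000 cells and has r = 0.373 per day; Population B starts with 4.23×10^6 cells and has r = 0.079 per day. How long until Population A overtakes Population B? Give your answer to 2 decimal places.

12.48 days

Set 108000·e^(0.373t) = 4.23×10^6·e^(0.079t).
e^((0.373 − 0.079)t) = 4.23×10^6/108000 → e^(0.294·t) = 39.167.
0.294·t = ln(39.167) = 3.6678, so t = 3.6678/0.294 = 12.476.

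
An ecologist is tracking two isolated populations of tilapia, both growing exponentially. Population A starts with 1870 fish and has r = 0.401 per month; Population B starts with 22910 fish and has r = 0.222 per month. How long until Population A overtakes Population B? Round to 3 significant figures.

Set 1870·e^(0.401t) = 22910·e^(0.222t).
e^((0.401 − 0.222)t) = 22910/1870 → e^(0.179·t) = 12.251.
0.179·t = ln(12.251) = 2.5056, so t = 2.5056/0.179 = 13.998.

14.0 months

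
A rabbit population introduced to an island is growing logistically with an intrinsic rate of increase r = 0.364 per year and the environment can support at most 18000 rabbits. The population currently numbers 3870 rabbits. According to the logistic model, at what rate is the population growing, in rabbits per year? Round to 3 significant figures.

1110 rabbits per year

dN/dt = rN(1 − N/K) = 0.364 × 3870 × (1 − 3870/18000).
1 − 3870/18000 = 0.785; dN/dt = 0.364 × 3870 × 0.785 = 1105.8.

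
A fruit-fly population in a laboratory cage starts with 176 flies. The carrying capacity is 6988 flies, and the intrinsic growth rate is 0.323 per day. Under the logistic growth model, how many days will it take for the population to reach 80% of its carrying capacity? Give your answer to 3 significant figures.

A = (K − N₀)/N₀ = (6988 − 176)/176 = 38.705.
Solve 6988/(1 + 38.705·e^(−0.323t)) = 5590.4: 1 + 38.705·e^(−0.323t) = 1.25, so e^(−0.323t) = 0.00645919.
−0.323·t = ln(0.00645919) = -5.0423, so t = 5.0423/0.323 = 15.611.

15.6 days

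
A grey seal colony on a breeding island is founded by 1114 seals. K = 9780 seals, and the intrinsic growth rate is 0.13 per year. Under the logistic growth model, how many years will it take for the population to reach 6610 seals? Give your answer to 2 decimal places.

A = (K − N₀)/N₀ = (9780 − 1114)/1114 = 7.7792.
Solve 9780/(1 + 7.7792·e^(−0.13t)) = 6610: 1 + 7.7792·e^(−0.13t) = 1.4796, so e^(−0.13t) = 0.0616488.
−0.13·t = ln(0.0616488) = -2.7863, so t = 2.7863/0.13 = 21.433.

21.43 years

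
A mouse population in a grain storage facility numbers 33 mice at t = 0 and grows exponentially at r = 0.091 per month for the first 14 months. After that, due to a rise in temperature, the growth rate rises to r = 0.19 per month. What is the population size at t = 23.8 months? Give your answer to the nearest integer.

759 mice

Phase 1: N(14) = 33·e^(0.091×14) = 33·e^1.274 = 117.979.
Phase 2 runs for 23.8 − 14 = 9.8 months at r = 0.19.
N(23.8) = 117.979·e^(0.19×9.8) = 117.979·e^1.862 = 759.384.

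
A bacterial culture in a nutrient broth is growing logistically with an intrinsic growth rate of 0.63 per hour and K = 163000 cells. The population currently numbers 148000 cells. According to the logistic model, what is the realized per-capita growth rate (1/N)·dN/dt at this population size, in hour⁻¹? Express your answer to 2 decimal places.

0.06 per hour

(1/N)·dN/dt = r(1 − N/K) = 0.63 × (1 − 148000/163000).
= 0.63 × 0.092025 = 0.057975.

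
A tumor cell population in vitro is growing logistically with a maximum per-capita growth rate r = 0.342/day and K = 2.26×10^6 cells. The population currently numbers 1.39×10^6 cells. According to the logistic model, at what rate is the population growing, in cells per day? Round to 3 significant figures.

183000 cells per day

dN/dt = rN(1 − N/K) = 0.342 × 1.39×10^6 × (1 − 1.39×10^6/2.26×10^6).
1 − 1.39×10^6/2.26×10^6 = 0.38496; dN/dt = 0.342 × 1.39×10^6 × 0.38496 = 1.83×10^5.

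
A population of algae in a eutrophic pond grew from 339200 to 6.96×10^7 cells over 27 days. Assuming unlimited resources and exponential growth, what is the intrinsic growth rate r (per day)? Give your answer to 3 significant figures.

From N(t) = N₀·e^(rt): e^(r·27) = 6.96×10^7/339200 = 205.19.
r·27 = ln(205.19) = 5.3239, so r = 5.3239/27 = 0.19718.

0.197 per day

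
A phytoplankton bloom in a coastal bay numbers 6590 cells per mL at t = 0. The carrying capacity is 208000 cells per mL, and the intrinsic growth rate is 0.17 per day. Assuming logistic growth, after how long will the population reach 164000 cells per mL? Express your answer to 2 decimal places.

27.86 days

A = (K − N₀)/N₀ = (208000 − 6590)/6590 = 30.563.
Solve 208000/(1 + 30.563·e^(−0.17t)) = 164000: 1 + 30.563·e^(−0.17t) = 1.2683, so e^(−0.17t) = 0.00877836.
−0.17·t = ln(0.00877836) = -4.7355, so t = 4.7355/0.17 = 27.856.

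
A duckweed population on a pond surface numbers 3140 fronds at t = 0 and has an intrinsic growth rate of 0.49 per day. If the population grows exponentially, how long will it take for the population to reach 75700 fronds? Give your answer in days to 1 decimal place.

6.5 days

Set N₀·e^(rt) = 75700: e^(0.49·t) = 75700/3140 = 24.108.
0.49·t = ln(24.108) = 3.1826, so t = 3.1826/0.49 = 6.495.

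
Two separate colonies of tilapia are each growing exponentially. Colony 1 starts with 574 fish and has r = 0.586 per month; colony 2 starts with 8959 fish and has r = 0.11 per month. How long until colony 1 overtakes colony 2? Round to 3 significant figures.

Set 574·e^(0.586t) = 8959·e^(0.11t).
e^((0.586 − 0.11)t) = 8959/574 → e^(0.476·t) = 15.608.
0.476·t = ln(15.608) = 2.7478, so t = 2.7478/0.476 = 5.7727.

5.77 months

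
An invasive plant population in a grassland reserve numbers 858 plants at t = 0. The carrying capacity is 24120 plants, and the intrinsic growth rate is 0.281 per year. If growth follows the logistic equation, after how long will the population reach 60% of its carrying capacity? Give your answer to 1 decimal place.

A = (K − N₀)/N₀ = (24120 − 858)/858 = 27.112.
Solve 24120/(1 + 27.112·e^(−0.281t)) = 14472: 1 + 27.112·e^(−0.281t) = 1.6667, so e^(−0.281t) = 0.0245895.
−0.281·t = ln(0.0245895) = -3.7054, so t = 3.7054/0.281 = 13.187.

13.2 years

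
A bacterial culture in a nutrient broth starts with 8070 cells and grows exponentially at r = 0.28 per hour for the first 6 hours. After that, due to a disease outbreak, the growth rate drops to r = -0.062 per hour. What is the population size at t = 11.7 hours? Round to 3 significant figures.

30400 cells

Phase 1: N(6) = 8070·e^(0.28×6) = 8070·e^1.68 = 43300.
Phase 2 runs for 11.7 − 6 = 5.7 hours at r = -0.062.
N(11.7) = 43300·e^(-0.062×5.7) = 43300·e^-0.3534 = 30409.5.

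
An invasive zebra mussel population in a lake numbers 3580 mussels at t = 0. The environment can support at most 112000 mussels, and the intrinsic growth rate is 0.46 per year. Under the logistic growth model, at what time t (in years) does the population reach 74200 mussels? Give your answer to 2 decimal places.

A = (K − N₀)/N₀ = (112000 − 3580)/3580 = 30.285.
Solve 112000/(1 + 30.285·e^(−0.46t)) = 74200: 1 + 30.285·e^(−0.46t) = 1.5094, so e^(−0.46t) = 0.0168214.
−0.46·t = ln(0.0168214) = -4.0851, so t = 4.0851/0.46 = 8.8807.

8.88 years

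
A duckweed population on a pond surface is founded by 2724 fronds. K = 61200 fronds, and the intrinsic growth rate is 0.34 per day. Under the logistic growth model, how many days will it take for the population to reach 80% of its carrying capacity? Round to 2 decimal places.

A = (K − N₀)/N₀ = (61200 − 2724)/2724 = 21.467.
Solve 61200/(1 + 21.467·e^(−0.34t)) = 48960: 1 + 21.467·e^(−0.34t) = 1.25, so e^(−0.34t) = 0.0116458.
−0.34·t = ln(0.0116458) = -4.4528, so t = 4.4528/0.34 = 13.096.

13.10 days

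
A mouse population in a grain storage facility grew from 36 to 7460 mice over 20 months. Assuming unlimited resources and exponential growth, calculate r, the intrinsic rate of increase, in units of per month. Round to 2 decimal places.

From N(t) = N₀·e^(rt): e^(r·20) = 7460/36 = 207.22.
r·20 = ln(207.22) = 5.3338, so r = 5.3338/20 = 0.26669.

0.27 per month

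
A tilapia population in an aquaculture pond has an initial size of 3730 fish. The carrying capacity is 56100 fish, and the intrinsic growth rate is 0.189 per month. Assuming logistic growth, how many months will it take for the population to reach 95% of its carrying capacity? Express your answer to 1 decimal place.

29.6 months

A = (K − N₀)/N₀ = (56100 − 3730)/3730 = 14.04.
Solve 56100/(1 + 14.04·e^(−0.189t)) = 53295: 1 + 14.04·e^(−0.189t) = 1.0526, so e^(−0.189t) = 0.00374863.
−0.189·t = ln(0.00374863) = -5.5864, so t = 5.5864/0.189 = 29.557.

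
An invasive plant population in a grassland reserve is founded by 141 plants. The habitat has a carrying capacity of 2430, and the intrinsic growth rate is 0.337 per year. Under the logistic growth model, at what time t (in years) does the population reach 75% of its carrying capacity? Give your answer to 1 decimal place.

11.5 years

A = (K − N₀)/N₀ = (2430 − 141)/141 = 16.234.
Solve 2430/(1 + 16.234·e^(−0.337t)) = 1822.5: 1 + 16.234·e^(−0.337t) = 1.3333, so e^(−0.337t) = 0.020533.
−0.337·t = ln(0.020533) = -3.8857, so t = 3.8857/0.337 = 11.53.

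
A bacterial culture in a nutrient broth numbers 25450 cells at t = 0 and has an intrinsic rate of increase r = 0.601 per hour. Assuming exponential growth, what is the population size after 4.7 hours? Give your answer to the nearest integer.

428982 cells

N(t) = N₀·e^(rt) = 25450 × e^(0.601×4.7) = 25450 × e^2.825.
e^2.825 ≈ 16.856, so N ≈ 25450 × 16.856 = 428982.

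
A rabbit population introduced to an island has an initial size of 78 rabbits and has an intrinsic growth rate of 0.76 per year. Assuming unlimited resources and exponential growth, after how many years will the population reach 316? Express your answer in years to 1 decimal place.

1.8 years

Set N₀·e^(rt) = 316: e^(0.76·t) = 316/78 = 4.0513.
0.76·t = ln(4.0513) = 1.399, so t = 1.399/0.76 = 1.8408.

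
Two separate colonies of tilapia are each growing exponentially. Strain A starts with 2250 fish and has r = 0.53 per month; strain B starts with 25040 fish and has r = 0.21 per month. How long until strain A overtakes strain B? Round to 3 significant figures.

Set 2250·e^(0.53t) = 25040·e^(0.21t).
e^((0.53 − 0.21)t) = 25040/2250 → e^(0.32·t) = 11.129.
0.32·t = ln(11.129) = 2.4095, so t = 2.4095/0.32 = 7.5298.

7.53 months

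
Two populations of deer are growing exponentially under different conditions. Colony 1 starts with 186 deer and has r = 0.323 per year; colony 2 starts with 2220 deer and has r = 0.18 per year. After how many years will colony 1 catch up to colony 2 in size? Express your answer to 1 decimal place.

Set 186·e^(0.323t) = 2220·e^(0.18t).
e^((0.323 − 0.18)t) = 2220/186 → e^(0.143·t) = 11.935.
0.143·t = ln(11.935) = 2.4795, so t = 2.4795/0.143 = 17.339.

17.3 years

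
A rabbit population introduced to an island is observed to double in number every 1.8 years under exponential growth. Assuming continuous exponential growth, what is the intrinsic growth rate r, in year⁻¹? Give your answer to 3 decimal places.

r = ln(2)/t_d = 0.6931/1.8 = 0.38508.

0.385 per year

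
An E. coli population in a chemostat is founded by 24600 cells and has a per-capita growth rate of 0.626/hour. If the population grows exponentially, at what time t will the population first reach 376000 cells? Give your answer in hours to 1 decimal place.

4.4 hours

Set N₀·e^(rt) = 376000: e^(0.626·t) = 376000/24600 = 15.285.
0.626·t = ln(15.285) = 2.7268, so t = 2.7268/0.626 = 4.356.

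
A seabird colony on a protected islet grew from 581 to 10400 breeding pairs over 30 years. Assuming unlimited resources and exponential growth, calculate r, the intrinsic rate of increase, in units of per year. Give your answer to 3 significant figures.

From N(t) = N₀·e^(rt): e^(r·30) = 10400/581 = 17.9.
r·30 = ln(17.9) = 2.8848, so r = 2.8848/30 = 0.09616.

0.0962 per year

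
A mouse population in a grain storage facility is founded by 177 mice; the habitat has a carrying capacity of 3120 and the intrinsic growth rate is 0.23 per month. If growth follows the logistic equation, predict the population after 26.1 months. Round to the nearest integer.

A = (K − N₀)/N₀ = (3120 − 177)/177 = 16.627.
N(t) = K/(1 + A·e^(−rt)) = 3120/(1 + 16.627×e^(−0.23×26.1)).
e^(−6.003) = 0.0024713; denominator = 1 + 16.627×0.0024713 = 1.0411.
N = 3120/1.0411 = 2996.86.

2997 mice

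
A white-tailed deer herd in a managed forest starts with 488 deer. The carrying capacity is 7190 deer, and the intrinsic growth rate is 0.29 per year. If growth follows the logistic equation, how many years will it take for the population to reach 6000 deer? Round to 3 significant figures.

14.6 years

A = (K − N₀)/N₀ = (7190 − 488)/488 = 13.734.
Solve 7190/(1 + 13.734·e^(−0.29t)) = 6000: 1 + 13.734·e^(−0.29t) = 1.1983, so e^(−0.29t) = 0.0144415.
−0.29·t = ln(0.0144415) = -4.2377, so t = 4.2377/0.29 = 14.613.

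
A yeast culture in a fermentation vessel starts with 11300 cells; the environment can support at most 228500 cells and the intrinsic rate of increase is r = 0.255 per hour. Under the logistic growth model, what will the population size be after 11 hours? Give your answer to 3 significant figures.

106000 cells

A = (K − N₀)/N₀ = (228500 − 11300)/11300 = 19.221.
N(t) = K/(1 + A·e^(−rt)) = 228500/(1 + 19.221×e^(−0.255×11)).
e^(−2.805) = 0.060507; denominator = 1 + 19.221×0.060507 = 2.163.
N = 228500/2.163 = 105640.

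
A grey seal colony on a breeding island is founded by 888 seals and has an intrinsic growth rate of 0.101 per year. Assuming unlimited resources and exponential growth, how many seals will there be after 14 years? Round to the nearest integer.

3652 seals

N(t) = N₀·e^(rt) = 888 × e^(0.101×14) = 888 × e^1.414.
e^1.414 ≈ 4.1124, so N ≈ 888 × 4.1124 = 3651.79.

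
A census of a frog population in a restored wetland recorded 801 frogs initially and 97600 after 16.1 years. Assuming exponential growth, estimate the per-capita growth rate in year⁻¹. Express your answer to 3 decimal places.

From N(t) = N₀·e^(rt): e^(r·16.1) = 97600/801 = 121.85.
r·16.1 = ln(121.85) = 4.8028, so r = 4.8028/16.1 = 0.29831.

0.298 per year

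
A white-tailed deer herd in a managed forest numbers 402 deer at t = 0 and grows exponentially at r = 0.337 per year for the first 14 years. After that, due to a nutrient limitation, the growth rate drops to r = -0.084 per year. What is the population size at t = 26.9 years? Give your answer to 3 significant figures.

Phase 1: N(14) = 402·e^(0.337×14) = 402·e^4.718 = 45001.5.
Phase 2 runs for 26.9 − 14 = 12.9 years at r = -0.084.
N(26.9) = 45001.5·e^(-0.084×12.9) = 45001.5·e^-1.084 = 15227.4.

15200 deer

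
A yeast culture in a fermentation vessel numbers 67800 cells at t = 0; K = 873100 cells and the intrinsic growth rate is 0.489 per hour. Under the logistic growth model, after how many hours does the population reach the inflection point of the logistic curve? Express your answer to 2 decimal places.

5.06 hours

Logistic growth is fastest at N = K/2 = 436550.
A = (K − N₀)/N₀ = 11.878. Set K/(1 + A·e^(−rt)) = K/2 → A·e^(−rt) = 1.
e^(−0.489t) = 1/11.878 = 0.0841922, so t = ln(11.878)/0.489 = 2.4747/0.489 = 5.0606.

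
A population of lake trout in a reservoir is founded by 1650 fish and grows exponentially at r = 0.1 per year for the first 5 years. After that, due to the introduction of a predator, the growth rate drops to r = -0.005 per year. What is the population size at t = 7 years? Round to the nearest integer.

2693 fish

Phase 1: N(5) = 1650·e^(0.1×5) = 1650·e^0.5 = 2720.39.
Phase 2 runs for 7 − 5 = 2 years at r = -0.005.
N(7) = 2720.39·e^(-0.005×2) = 2720.39·e^-0.01 = 2693.32.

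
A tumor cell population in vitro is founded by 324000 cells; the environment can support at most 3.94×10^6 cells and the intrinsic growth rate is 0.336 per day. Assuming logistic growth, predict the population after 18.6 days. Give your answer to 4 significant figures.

A = (K − N₀)/N₀ = (3.94×10^6 − 324000)/324000 = 11.16.
N(t) = K/(1 + A·e^(−rt)) = 3.94×10^6/(1 + 11.16×e^(−0.336×18.6)).
e^(−6.25) = 0.0019312; denominator = 1 + 11.16×0.0019312 = 1.0216.
N = 3.94×10^6/1.0216 = 3.856871×10^6.

3857000 cells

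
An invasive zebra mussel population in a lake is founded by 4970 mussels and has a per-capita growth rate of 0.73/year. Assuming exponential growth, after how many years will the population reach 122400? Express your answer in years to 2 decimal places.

4.39 years

Set N₀·e^(rt) = 122400: e^(0.73·t) = 122400/4970 = 24.628.
0.73·t = ln(24.628) = 3.2039, so t = 3.2039/0.73 = 4.3889.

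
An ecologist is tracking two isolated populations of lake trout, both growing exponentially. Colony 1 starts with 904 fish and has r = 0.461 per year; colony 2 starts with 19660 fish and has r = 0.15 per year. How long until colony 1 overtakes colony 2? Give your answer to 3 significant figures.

Set 904·e^(0.461t) = 19660·e^(0.15t).
e^((0.461 − 0.15)t) = 19660/904 → e^(0.311·t) = 21.748.
0.311·t = ln(21.748) = 3.0795, so t = 3.0795/0.311 = 9.902.

9.90 years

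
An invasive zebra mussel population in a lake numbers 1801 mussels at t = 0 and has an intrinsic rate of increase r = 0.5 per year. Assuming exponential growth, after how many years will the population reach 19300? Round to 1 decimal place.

4.7 years

Set N₀·e^(rt) = 19300: e^(0.5·t) = 19300/1801 = 10.716.
0.5·t = ln(10.716) = 2.3718, so t = 2.3718/0.5 = 4.7435.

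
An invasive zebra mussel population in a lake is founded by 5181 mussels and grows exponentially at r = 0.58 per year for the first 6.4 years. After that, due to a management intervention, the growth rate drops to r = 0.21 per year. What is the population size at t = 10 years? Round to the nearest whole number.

451691 mussels

Phase 1: N(6.4) = 5181·e^(0.58×6.4) = 5181·e^3.712 = 212087.
Phase 2 runs for 10 − 6.4 = 3.6 years at r = 0.21.
N(10) = 212087·e^(0.21×3.6) = 212087·e^0.756 = 451691.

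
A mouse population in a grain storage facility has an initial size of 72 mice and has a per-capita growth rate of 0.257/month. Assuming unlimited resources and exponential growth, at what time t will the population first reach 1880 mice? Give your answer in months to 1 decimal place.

12.7 months

Set N₀·e^(rt) = 1880: e^(0.257·t) = 1880/72 = 26.111.
0.257·t = ln(26.111) = 3.2624, so t = 3.2624/0.257 = 12.694.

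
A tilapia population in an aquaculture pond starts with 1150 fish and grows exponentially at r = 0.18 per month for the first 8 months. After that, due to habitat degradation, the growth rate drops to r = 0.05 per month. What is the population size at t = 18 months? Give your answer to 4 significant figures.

8003 fish

Phase 1: N(8) = 1150·e^(0.18×8) = 1150·e^1.44 = 4853.8.
Phase 2 runs for 18 − 8 = 10 months at r = 0.05.
N(18) = 4853.8·e^(0.05×10) = 4853.8·e^0.5 = 8002.56.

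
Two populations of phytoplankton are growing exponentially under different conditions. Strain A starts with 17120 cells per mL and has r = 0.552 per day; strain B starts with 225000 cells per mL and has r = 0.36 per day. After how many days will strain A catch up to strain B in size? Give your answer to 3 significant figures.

13.4 days

Set 17120·e^(0.552t) = 225000·e^(0.36t).
e^((0.552 − 0.36)t) = 225000/17120 → e^(0.192·t) = 13.143.
0.192·t = ln(13.143) = 2.5759, so t = 2.5759/0.192 = 13.416.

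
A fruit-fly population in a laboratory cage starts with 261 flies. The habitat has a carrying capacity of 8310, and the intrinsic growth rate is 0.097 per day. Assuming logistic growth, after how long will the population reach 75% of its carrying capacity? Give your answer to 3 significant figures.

A = (K − N₀)/N₀ = (8310 − 261)/261 = 30.839.
Solve 8310/(1 + 30.839·e^(−0.097t)) = 6232.5: 1 + 30.839·e^(−0.097t) = 1.3333, so e^(−0.097t) = 0.0108088.
−0.097·t = ln(0.0108088) = -4.5274, so t = 4.5274/0.097 = 46.674.

46.7 days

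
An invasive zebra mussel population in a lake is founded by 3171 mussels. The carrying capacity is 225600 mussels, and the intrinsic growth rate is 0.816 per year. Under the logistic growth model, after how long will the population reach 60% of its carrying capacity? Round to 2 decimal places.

A = (K − N₀)/N₀ = (225600 − 3171)/3171 = 70.145.
Solve 225600/(1 + 70.145·e^(−0.816t)) = 135360: 1 + 70.145·e^(−0.816t) = 1.6667, so e^(−0.816t) = 0.00950416.
−0.816·t = ln(0.00950416) = -4.656, so t = 4.656/0.816 = 5.7059.

5.71 years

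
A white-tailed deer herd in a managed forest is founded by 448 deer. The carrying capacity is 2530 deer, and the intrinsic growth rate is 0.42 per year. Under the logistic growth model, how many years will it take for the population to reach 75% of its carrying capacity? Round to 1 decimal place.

A = (K − N₀)/N₀ = (2530 − 448)/448 = 4.6473.
Solve 2530/(1 + 4.6473·e^(−0.42t)) = 1897.5: 1 + 4.6473·e^(−0.42t) = 1.3333, so e^(−0.42t) = 0.0717259.
−0.42·t = ln(0.0717259) = -2.6349, so t = 2.6349/0.42 = 6.2736.

6.3 years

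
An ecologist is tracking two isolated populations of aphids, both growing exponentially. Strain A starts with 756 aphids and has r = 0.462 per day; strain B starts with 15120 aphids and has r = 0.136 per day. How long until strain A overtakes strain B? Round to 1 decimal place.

9.2 days

Set 756·e^(0.462t) = 15120·e^(0.136t).
e^((0.462 − 0.136)t) = 15120/756 → e^(0.326·t) = 20.
0.326·t = ln(20) = 2.9957, so t = 2.9957/0.326 = 9.1894.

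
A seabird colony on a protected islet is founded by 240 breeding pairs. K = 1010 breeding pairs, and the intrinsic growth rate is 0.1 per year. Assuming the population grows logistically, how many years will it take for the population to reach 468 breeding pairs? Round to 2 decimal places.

10.19 years

A = (K − N₀)/N₀ = (1010 − 240)/240 = 3.2083.
Solve 1010/(1 + 3.2083·e^(−0.1t)) = 468: 1 + 3.2083·e^(−0.1t) = 2.1581, so e^(−0.1t) = 0.360972.
−0.1·t = ln(0.360972) = -1.019, so t = 1.019/0.1 = 10.19.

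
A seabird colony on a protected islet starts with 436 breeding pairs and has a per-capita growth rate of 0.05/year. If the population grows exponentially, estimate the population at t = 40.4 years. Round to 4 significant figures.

3287 breeding pairs

N(t) = N₀·e^(rt) = 436 × e^(0.05×40.4) = 436 × e^2.02.
e^2.02 ≈ 7.5383, so N ≈ 436 × 7.5383 = 3286.71.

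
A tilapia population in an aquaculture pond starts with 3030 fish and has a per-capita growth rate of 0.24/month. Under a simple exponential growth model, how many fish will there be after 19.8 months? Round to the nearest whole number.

N(t) = N₀·e^(rt) = 3030 × e^(0.24×19.8) = 3030 × e^4.752.
e^4.752 ≈ 115.82, so N ≈ 3030 × 115.82 = 350922.

350922 fish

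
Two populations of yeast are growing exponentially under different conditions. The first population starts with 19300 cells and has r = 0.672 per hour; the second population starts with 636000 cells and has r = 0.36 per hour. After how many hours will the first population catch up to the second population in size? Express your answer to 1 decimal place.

11.2 hours

Set 19300·e^(0.672t) = 636000·e^(0.36t).
e^((0.672 − 0.36)t) = 636000/19300 → e^(0.312·t) = 32.953.
0.312·t = ln(32.953) = 3.4951, so t = 3.4951/0.312 = 11.202.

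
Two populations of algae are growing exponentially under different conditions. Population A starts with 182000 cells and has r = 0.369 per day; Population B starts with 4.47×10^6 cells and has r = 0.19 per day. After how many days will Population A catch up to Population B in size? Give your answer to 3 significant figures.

Set 182000·e^(0.369t) = 4.47×10^6·e^(0.19t).
e^((0.369 − 0.19)t) = 4.47×10^6/182000 → e^(0.179·t) = 24.56.
0.179·t = ln(24.56) = 3.2011, so t = 3.2011/0.179 = 17.883.

17.9 days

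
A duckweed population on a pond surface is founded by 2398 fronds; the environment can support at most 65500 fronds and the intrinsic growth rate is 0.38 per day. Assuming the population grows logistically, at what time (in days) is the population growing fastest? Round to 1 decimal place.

Logistic growth is fastest at N = K/2 = 32750.
A = (K − N₀)/N₀ = 26.314. Set K/(1 + A·e^(−rt)) = K/2 → A·e^(−rt) = 1.
e^(−0.38t) = 1/26.314 = 0.038002, so t = ln(26.314)/0.38 = 3.2701/0.38 = 8.6056.

8.6 days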